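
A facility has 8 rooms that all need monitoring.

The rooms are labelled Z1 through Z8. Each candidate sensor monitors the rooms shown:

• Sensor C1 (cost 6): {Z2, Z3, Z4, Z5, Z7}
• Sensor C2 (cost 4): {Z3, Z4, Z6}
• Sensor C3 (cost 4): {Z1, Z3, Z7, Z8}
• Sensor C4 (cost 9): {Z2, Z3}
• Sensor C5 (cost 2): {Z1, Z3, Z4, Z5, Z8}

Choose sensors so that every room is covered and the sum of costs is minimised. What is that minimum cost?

12

C1, C2, C5 together cover every room (C1 ∪ C2 ∪ C5 = {Z1, Z2, Z3, Z4, Z5, Z6, Z7, Z8}); total cost 6 + 4 + 2 = 12.
No covering selection has total cost below 12.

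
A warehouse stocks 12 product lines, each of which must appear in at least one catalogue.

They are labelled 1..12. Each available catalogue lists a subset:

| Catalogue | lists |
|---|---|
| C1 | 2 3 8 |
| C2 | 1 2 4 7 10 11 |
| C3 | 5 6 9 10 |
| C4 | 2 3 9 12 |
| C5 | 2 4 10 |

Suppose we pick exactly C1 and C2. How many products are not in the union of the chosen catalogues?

Union of C1, C2 = {1, 2, 3, 4, 7, 8, 10, 11}.
Not covered: 5, 6, 9, 12 — 4 products.

4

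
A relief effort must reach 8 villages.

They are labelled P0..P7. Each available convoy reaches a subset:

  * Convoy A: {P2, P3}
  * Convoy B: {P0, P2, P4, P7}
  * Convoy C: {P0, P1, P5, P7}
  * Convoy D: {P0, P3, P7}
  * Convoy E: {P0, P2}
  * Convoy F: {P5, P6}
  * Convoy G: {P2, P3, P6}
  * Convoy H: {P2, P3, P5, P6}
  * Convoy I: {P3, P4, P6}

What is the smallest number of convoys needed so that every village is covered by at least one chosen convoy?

3

Take {B, C, G}. Their union is {P0, P1, P2, P3, P4, P5, P6, P7}, which is all 8 villages.
Only C contains P1, so C is forced; the remaining 4 villages need at least 2 more convoys (each remaining convoy adds at most 3) — so at least 3 convoys are needed, and 3 is optimal.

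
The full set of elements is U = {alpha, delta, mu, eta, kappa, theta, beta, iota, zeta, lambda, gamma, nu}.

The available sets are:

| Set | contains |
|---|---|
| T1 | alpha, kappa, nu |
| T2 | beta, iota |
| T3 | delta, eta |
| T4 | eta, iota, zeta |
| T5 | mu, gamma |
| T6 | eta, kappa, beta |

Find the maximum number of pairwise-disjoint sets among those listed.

T1, T2, T3, T5 are pairwise disjoint (T1={alpha,kappa,nu}; T2={beta,iota}; T3={delta,eta}; T5={mu,gamma}).
Every remaining set overlaps one of these, and no 5 of the listed sets are pairwise disjoint, so 4 is the maximum.

4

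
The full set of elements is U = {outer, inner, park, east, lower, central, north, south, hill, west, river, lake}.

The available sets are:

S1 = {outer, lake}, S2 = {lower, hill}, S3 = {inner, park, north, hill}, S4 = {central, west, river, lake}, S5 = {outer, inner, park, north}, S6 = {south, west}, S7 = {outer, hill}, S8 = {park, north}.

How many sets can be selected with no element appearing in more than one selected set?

4

S1, S2, S6, S8 are pairwise disjoint (S1={outer,lake}; S2={lower,hill}; S6={south,west}; S8={park,north}).
Every remaining set overlaps one of these, and no 5 of the listed sets are pairwise disjoint, so 4 is the maximum.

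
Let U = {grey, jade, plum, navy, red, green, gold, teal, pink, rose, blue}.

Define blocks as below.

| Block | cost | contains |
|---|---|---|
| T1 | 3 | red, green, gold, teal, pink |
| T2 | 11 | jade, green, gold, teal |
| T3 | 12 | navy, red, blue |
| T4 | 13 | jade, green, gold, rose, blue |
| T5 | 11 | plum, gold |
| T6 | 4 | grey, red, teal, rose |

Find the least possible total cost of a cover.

T1, T2, T3, T5, T6 together cover every item (T1 ∪ T2 ∪ T3 ∪ T5 ∪ T6 = {grey, jade, plum, navy, red, green, gold, teal, pink, rose, blue}); total cost 3 + 11 + 12 + 11 + 4 = 41.
No covering selection has total cost below 41.

41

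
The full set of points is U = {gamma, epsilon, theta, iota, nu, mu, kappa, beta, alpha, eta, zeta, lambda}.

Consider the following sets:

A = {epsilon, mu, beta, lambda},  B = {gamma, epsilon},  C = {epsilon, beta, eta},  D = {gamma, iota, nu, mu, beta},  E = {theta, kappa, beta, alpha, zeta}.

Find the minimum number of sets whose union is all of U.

Take {A, C, D, E}. Their union is {gamma, epsilon, theta, iota, nu, mu, kappa, beta, alpha, eta, zeta, lambda}, which is all 12 points.
Only C contains eta, so C is forced; the remaining 9 points need at least 3 more sets (each remaining set adds at most 4) — so at least 4 sets are needed, and 4 is optimal.

4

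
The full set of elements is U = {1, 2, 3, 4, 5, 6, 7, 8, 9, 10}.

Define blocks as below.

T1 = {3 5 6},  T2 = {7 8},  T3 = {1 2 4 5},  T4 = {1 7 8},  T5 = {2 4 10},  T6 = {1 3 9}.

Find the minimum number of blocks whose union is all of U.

T1, T4, T5, and T6 cover everything between them: the union {1, 2, 3, 4, 5, 6, 7, 8, 9, 10} is all of U.
Only T1 contains 6, so T1 is forced; the remaining 7 elements need at least 3 more blocks (each remaining block adds at most 3) — so at least 4 blocks are needed, and 4 is optimal.

4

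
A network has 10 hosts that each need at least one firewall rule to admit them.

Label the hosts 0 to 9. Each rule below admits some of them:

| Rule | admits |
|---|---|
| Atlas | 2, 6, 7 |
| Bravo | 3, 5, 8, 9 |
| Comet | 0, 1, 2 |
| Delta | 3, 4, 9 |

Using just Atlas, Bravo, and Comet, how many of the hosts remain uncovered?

1

Union of Atlas, Bravo, Comet = {0, 1, 2, 3, 5, 6, 7, 8, 9}.
Not covered: 4 — 1 host.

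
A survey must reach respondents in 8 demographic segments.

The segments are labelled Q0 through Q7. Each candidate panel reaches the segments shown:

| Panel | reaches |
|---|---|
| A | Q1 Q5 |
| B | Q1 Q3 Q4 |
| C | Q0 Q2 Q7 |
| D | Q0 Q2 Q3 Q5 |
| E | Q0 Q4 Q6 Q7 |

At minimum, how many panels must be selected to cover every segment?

A and D and E together: A ∪ D ∪ E = {Q0, Q1, Q2, Q3, Q4, Q5, Q6, Q7} — every segment is covered.
Only E contains Q6, so E is forced; the remaining 4 segments need at least 2 more panels (each remaining panel adds at most 3) — so at least 3 panels are needed, and 3 is optimal.

3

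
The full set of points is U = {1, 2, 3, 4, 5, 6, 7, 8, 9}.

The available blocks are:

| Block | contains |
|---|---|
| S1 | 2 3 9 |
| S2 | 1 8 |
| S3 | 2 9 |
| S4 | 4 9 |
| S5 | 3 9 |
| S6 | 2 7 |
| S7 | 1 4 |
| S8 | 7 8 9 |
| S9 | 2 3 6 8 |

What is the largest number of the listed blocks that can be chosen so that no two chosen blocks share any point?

3

S5, S6, S7 are pairwise disjoint (S5={3,9}; S6={2,7}; S7={1,4}).
Every remaining block overlaps one of these, and no 4 of the listed blocks are pairwise disjoint, so 3 is the maximum.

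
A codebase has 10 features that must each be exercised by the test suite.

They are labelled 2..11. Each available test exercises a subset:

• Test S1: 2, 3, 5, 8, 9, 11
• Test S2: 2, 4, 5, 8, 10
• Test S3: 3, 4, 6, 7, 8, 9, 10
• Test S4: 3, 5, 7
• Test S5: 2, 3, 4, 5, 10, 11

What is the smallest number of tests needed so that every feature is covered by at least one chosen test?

Take {S3, S5}. Their union is {2, 3, 4, 5, 6, 7, 8, 9, 10, 11}, which is all 10 features.
No single test has all 10 features (the largest, S3, has 7), so 2 is optimal.

2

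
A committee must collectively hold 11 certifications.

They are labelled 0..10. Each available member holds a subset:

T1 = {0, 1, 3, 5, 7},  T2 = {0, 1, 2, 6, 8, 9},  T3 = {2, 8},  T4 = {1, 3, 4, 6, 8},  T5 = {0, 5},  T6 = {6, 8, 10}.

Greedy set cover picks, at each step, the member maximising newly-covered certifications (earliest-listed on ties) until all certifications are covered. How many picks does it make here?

Greedy: pick T2 (covers 6 new) → pick T1 (covers 3 new) → pick T4 (covers 1 new) → pick T6 (covers 1 new). Total picks: 4.

4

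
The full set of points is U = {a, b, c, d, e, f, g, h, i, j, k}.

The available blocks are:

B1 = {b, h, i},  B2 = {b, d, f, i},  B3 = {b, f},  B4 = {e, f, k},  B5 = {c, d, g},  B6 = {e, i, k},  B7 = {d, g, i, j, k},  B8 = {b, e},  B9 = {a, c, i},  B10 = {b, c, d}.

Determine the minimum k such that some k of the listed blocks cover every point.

4

B1, B4, B7, and B9 cover everything between them: the union {a, b, c, d, e, f, g, h, i, j, k} is all of U.
Only B7 contains j, so B7 is forced; the remaining 6 points need at least 3 more blocks (each remaining block adds at most 2) — so at least 4 blocks are needed, and 4 is optimal.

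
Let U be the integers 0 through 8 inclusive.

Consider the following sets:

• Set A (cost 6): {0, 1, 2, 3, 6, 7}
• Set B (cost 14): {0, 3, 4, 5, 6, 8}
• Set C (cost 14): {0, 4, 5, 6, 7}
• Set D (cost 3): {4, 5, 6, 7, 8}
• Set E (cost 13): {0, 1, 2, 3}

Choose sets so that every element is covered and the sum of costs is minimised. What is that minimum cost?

A, D together cover every element (A ∪ D = {0, 1, 2, 3, 4, 5, 6, 7, 8}); total cost 6 + 3 = 9.
No covering selection has total cost below 9.

9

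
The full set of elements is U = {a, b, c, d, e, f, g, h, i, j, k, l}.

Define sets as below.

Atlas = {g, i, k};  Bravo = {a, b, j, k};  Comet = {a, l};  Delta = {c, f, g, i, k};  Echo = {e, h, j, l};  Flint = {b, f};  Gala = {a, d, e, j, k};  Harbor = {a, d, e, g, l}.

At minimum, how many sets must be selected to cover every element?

Delta, Echo, Flint, and Harbor cover everything between them: the union {a, b, c, d, e, f, g, h, i, j, k, l} is all of U.
No 3 of the 8 sets cover everything (all 56 combinations miss at least one element), so 4 is optimal.

4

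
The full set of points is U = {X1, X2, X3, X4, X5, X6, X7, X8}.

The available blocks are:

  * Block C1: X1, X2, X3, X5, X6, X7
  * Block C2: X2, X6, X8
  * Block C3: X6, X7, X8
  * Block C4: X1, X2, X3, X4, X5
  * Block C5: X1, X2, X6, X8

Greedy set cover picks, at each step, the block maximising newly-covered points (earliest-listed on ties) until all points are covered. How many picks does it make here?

Greedy: pick C1 (covers 6 new) → pick C2 (covers 1 new) → pick C4 (covers 1 new). Total picks: 3.
(The true minimum cover uses only 2 blocks, so greedy is not optimal here.)

3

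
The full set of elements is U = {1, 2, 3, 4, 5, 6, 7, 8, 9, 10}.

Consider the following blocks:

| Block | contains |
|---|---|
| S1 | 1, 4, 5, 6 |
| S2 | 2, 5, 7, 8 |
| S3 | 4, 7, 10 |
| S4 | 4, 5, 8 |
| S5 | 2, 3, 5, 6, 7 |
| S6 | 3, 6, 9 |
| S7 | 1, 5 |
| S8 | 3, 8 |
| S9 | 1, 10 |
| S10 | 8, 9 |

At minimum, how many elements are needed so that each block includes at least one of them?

H = {3, 5, 9, 10} meets every block (each contains at least one member of H), and |H| = 4.
No choice of 3 elements meets every block, so 4 is the minimum.

4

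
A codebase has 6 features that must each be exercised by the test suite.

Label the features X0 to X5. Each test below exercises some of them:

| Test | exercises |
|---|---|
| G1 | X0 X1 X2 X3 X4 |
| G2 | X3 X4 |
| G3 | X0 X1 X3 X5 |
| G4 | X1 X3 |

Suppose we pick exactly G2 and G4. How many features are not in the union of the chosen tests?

Union of G2, G4 = {X1, X3, X4}.
Not covered: X0, X2, X5 — 3 features.

3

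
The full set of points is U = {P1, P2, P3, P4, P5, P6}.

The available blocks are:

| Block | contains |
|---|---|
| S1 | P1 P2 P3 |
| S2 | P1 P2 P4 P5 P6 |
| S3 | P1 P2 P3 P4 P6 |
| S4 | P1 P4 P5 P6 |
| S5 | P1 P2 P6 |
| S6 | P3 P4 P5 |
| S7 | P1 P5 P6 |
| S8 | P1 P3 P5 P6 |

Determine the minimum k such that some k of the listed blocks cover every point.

S1 and S4 cover everything between them: the union {P1, P2, P3, P4, P5, P6} is all of U.
No single block has all 6 points (the largest, S2, has 5), so 2 is optimal.

2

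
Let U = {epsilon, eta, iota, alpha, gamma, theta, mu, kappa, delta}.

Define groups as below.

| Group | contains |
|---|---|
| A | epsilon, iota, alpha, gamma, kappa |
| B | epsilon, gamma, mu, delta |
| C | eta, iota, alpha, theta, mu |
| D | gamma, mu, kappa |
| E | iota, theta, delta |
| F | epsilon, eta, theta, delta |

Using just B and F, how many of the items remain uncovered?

3

Union of B, F = {epsilon, eta, gamma, theta, mu, delta}.
Not covered: iota, alpha, kappa — 3 items.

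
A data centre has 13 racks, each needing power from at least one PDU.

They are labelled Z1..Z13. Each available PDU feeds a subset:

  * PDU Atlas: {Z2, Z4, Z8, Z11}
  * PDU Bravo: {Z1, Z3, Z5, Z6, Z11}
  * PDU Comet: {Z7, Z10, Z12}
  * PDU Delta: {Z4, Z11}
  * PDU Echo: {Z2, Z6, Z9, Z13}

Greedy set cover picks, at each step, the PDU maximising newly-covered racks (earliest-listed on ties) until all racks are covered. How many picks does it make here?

4

Greedy: pick Bravo (covers 5 new) → pick Atlas (covers 3 new) → pick Comet (covers 3 new) → pick Echo (covers 2 new). Total picks: 4.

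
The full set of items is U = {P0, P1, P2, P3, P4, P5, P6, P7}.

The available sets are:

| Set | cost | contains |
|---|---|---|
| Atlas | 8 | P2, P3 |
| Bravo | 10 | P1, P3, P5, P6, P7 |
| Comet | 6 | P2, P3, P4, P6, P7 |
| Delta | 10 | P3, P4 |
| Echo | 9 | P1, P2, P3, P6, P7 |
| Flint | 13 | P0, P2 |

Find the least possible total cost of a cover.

29

Bravo, Comet, Flint together cover every item (Bravo ∪ Comet ∪ Flint = {P0, P1, P2, P3, P4, P5, P6, P7}); total cost 10 + 6 + 13 = 29.
No covering selection has total cost below 29.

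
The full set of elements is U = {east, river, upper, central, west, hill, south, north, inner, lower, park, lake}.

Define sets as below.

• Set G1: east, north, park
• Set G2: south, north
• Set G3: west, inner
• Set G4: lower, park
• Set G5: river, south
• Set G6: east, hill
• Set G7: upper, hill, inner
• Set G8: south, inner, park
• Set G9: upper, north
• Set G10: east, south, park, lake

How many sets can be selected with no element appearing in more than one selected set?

5

G3, G4, G5, G6, G9 are pairwise disjoint (G3={west,inner}; G4={lower,park}; G5={river,south}; G6={east,hill}; G9={upper,north}).
Every remaining set overlaps one of these, and no 6 of the listed sets are pairwise disjoint, so 5 is the maximum.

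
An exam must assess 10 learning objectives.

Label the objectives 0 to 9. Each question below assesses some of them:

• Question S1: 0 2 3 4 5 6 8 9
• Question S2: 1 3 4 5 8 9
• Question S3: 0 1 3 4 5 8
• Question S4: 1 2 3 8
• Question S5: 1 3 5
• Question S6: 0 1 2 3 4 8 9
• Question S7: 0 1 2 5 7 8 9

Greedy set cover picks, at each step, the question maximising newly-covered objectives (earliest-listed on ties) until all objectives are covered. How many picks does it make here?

Greedy: pick S1 (covers 8 new) → pick S7 (covers 2 new). Total picks: 2.

2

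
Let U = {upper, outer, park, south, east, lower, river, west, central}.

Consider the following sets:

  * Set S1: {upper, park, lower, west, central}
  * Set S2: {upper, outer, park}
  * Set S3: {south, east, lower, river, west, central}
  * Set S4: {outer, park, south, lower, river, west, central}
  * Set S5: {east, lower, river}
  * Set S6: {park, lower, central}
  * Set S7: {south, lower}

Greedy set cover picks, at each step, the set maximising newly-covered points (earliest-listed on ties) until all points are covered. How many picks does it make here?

Greedy: pick S4 (covers 7 new) → pick S1 (covers 1 new) → pick S3 (covers 1 new). Total picks: 3.
(The true minimum cover uses only 2 sets, so greedy is not optimal here.)

3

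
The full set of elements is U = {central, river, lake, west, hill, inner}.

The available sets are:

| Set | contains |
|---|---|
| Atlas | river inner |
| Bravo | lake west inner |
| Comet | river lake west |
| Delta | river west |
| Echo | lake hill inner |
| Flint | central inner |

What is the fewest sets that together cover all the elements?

3

Delta, Echo, and Flint cover everything between them: the union {central, river, lake, west, hill, inner} is all of U.
Only Flint contains central, so Flint is forced; the remaining 4 elements need at least 2 more sets (each remaining set adds at most 3) — so at least 3 sets are needed, and 3 is optimal.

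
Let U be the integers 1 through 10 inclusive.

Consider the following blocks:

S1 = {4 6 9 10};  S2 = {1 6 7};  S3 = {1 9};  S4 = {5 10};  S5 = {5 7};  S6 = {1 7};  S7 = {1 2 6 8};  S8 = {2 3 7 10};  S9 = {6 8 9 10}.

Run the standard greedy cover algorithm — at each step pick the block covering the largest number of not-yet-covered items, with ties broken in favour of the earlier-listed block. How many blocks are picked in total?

Greedy: pick S1 (covers 4 new) → pick S7 (covers 3 new) → pick S5 (covers 2 new) → pick S8 (covers 1 new). Total picks: 4.

4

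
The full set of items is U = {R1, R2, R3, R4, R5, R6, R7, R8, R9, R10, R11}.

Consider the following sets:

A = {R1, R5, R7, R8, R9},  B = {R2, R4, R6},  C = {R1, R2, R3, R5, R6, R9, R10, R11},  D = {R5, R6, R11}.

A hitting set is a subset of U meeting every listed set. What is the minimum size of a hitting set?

2

Take H = {R5, R6}. Each listed set contains at least one of these, so H is a hitting set of size 2.
The sets A, B are pairwise disjoint, so any hitting set needs a separate item for each — at least 2. Hence 2 is optimal.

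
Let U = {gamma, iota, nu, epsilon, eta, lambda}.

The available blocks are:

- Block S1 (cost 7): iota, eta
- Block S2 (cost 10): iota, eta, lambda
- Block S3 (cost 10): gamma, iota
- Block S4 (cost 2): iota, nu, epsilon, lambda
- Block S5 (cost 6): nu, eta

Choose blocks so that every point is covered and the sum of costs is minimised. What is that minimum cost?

S3, S4, S5 together cover every point (S3 ∪ S4 ∪ S5 = {gamma, iota, nu, epsilon, eta, lambda}); total cost 10 + 2 + 6 = 18.
No covering selection has total cost below 18.

18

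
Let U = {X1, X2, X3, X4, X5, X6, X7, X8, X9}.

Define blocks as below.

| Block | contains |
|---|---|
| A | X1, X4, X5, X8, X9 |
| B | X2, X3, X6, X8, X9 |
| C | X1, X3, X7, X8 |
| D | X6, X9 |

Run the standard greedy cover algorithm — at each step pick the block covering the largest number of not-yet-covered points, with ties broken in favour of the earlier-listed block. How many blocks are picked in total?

3

Greedy: pick A (covers 5 new) → pick B (covers 3 new) → pick C (covers 1 new). Total picks: 3.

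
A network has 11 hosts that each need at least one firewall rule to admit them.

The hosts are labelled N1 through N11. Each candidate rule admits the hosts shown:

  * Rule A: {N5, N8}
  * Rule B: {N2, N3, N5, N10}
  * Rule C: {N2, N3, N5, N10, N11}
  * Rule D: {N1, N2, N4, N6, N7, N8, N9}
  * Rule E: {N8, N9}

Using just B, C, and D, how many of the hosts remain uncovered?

0

Union of B, C, D = {N1, N2, N3, N4, N5, N6, N7, N8, N9, N10, N11} — that's every host, so 0 are uncovered.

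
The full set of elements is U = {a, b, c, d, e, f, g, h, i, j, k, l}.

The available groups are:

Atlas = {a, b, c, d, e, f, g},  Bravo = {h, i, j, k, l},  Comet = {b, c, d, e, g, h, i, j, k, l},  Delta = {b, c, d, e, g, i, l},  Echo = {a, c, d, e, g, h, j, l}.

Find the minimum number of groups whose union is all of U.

Atlas and Comet cover everything between them: the union {a, b, c, d, e, f, g, h, i, j, k, l} is all of U.
No single group has all 12 elements (the largest, Comet, has 10), so 2 is optimal.

2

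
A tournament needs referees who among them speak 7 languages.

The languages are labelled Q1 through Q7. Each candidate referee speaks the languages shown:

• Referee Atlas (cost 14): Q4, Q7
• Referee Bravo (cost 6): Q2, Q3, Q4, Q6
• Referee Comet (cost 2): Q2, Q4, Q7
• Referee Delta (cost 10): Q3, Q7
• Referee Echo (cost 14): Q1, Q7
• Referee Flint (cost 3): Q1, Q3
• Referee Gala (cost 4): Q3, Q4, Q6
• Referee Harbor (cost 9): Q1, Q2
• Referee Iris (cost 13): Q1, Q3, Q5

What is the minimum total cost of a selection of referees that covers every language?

19

Comet, Gala, Iris together cover every language (Comet ∪ Gala ∪ Iris = {Q1, Q2, Q3, Q4, Q5, Q6, Q7}); total cost 2 + 4 + 13 = 19.
The greedy pick Comet, Flint, Gala, Iris costs 22; no covering selection beats 19.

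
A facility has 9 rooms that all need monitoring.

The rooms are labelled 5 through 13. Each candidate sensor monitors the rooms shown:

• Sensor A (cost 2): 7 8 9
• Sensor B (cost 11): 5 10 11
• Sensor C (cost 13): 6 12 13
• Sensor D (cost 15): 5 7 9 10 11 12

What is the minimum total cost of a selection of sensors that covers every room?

A, B, C together cover every room (A ∪ B ∪ C = {5, 6, 7, 8, 9, 10, 11, 12, 13}); total cost 2 + 11 + 13 = 26.
No covering selection has total cost below 26.

26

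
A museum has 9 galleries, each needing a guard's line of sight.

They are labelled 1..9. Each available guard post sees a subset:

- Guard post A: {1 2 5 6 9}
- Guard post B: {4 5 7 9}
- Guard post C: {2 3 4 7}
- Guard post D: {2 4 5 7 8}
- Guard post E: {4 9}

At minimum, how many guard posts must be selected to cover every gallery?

3

Take {A, C, D}. Their union is {1, 2, 3, 4, 5, 6, 7, 8, 9}, which is all 9 galleries.
Only A contains 1, so A is forced; the remaining 4 galleries need at least 2 more guard posts (each remaining guard post adds at most 3) — so at least 3 guard posts are needed, and 3 is optimal.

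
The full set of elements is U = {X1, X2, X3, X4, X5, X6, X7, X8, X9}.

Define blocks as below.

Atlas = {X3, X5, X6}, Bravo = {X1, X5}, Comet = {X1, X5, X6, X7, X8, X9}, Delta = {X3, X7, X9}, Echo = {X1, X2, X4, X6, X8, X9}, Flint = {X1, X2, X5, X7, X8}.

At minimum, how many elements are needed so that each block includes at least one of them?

The 2 elements {X5, X9} hit every block.
The blocks Bravo, Delta are pairwise disjoint, so any hitting set needs a separate element for each — at least 2. Hence 2 is optimal.

2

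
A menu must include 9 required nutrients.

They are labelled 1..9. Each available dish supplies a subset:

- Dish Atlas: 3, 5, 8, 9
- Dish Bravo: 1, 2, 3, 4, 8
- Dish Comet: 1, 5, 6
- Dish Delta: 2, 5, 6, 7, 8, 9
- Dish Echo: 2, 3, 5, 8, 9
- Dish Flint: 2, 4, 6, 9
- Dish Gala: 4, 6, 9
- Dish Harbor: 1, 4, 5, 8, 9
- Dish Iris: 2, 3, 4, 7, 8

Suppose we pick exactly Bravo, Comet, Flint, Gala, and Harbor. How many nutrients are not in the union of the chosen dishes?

1

Union of Bravo, Comet, Flint, Gala, Harbor = {1, 2, 3, 4, 5, 6, 8, 9}.
Not covered: 7 — 1 nutrient.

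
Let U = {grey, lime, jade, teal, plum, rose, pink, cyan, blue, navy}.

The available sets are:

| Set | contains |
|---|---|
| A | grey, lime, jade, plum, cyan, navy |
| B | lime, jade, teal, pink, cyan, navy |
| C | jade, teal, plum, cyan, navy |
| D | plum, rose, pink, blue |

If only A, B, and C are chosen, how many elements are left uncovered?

Union of A, B, C = {grey, lime, jade, teal, plum, pink, cyan, navy}.
Not covered: rose, blue — 2 elements.

2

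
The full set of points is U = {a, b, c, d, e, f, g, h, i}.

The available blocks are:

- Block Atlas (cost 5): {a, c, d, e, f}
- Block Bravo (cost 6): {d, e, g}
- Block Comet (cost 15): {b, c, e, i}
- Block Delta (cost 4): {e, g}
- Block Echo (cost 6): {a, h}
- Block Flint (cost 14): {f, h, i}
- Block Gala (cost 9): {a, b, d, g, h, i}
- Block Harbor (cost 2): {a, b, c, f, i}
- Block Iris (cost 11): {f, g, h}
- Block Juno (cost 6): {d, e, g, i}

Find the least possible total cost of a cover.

14

Bravo, Echo, Harbor together cover every point (Bravo ∪ Echo ∪ Harbor = {a, b, c, d, e, f, g, h, i}); total cost 6 + 6 + 2 = 14.
No covering selection has total cost below 14.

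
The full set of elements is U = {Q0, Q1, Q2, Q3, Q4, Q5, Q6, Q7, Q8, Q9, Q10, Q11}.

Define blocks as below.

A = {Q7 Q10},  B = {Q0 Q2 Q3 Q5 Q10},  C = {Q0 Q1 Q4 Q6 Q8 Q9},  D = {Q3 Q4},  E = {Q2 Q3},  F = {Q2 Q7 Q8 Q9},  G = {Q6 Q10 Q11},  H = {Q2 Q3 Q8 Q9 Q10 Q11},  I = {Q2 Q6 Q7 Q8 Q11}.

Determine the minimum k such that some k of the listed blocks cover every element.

B and C and I together: B ∪ C ∪ I = {Q0, Q1, Q2, Q3, Q4, Q5, Q6, Q7, Q8, Q9, Q10, Q11} — every element is covered.
Only C contains Q1, so C is forced; the remaining 6 elements need at least 2 more blocks (each remaining block adds at most 4) — so at least 3 blocks are needed, and 3 is optimal.

3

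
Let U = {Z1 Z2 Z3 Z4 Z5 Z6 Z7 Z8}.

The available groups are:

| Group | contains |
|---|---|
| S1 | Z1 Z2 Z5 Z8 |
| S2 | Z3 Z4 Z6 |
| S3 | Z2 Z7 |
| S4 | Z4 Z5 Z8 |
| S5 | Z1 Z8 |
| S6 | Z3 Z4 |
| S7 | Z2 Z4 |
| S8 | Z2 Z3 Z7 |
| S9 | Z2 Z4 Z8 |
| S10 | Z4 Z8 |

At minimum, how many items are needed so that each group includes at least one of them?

3

The 3 items {Z1, Z4, Z7} hit every group.
The groups S2, S3, S5 are pairwise disjoint, so any hitting set needs a separate item for each — at least 3. Hence 3 is optimal.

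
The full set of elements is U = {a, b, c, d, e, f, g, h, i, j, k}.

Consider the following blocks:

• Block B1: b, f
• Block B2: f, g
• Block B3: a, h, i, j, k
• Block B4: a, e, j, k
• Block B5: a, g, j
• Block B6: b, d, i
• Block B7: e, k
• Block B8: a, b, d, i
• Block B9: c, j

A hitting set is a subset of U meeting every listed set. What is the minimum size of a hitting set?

Take T = {b, f, j, k}. Each listed block contains at least one of these, so T is a hitting set of size 4.
The blocks B2, B6, B7, B9 are pairwise disjoint, so any hitting set needs a separate element for each — at least 4. Hence 4 is optimal.

4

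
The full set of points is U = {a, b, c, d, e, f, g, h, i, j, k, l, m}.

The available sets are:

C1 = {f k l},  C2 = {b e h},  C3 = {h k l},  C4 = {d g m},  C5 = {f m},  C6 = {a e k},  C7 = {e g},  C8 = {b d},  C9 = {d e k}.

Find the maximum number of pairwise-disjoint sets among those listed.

C3, C5, C7, C8 are pairwise disjoint (C3={h,k,l}; C5={f,m}; C7={e,g}; C8={b,d}).
Every remaining set overlaps one of these, and no 5 of the listed sets are pairwise disjoint, so 4 is the maximum.

4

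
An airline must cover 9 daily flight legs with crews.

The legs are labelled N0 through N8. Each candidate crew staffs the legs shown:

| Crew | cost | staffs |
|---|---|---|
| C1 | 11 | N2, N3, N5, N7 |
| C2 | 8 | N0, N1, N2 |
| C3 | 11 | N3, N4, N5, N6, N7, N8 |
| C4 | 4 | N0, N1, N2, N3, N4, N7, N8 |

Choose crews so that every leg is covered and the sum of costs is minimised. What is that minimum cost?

C3, C4 together cover every leg (C3 ∪ C4 = {N0, N1, N2, N3, N4, N5, N6, N7, N8}); total cost 11 + 4 = 15.
No covering selection has total cost below 15.

15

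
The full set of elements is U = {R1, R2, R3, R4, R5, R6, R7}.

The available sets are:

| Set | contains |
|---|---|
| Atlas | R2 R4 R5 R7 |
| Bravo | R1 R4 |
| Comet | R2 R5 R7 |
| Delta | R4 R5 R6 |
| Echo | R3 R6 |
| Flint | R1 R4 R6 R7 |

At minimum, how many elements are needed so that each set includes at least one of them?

3

The 3 elements {R4, R6, R7} hit every set.
The sets Bravo, Comet, Echo are pairwise disjoint, so any hitting set needs a separate element for each — at least 3. Hence 3 is optimal.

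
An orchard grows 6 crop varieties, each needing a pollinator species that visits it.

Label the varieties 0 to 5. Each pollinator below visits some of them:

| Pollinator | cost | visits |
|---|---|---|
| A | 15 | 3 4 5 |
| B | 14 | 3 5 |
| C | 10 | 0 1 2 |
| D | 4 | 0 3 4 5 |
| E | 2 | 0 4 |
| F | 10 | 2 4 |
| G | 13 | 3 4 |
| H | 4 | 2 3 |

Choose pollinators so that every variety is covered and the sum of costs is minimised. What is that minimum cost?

14

C, D together cover every variety (C ∪ D = {0, 1, 2, 3, 4, 5}); total cost 10 + 4 = 14.
The greedy pick D, H, C costs 18; no covering selection beats 14.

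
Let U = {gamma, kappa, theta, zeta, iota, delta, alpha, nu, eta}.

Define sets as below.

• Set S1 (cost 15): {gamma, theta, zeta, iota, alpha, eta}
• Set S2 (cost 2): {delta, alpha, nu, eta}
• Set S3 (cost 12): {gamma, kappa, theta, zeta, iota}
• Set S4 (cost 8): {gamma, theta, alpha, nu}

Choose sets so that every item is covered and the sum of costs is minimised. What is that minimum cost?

14

S2, S3 together cover every item (S2 ∪ S3 = {gamma, kappa, theta, zeta, iota, delta, alpha, nu, eta}); total cost 2 + 12 = 14.
No covering selection has total cost below 14.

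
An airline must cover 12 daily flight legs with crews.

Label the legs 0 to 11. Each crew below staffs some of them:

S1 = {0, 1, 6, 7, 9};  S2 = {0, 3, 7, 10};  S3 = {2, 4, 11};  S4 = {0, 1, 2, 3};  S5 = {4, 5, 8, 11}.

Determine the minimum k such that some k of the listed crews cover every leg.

4

S1 and S2 and S3 and S5 together: S1 ∪ S2 ∪ S3 ∪ S5 = {0, 1, 2, 3, 4, 5, 6, 7, 8, 9, 10, 11} — every leg is covered.
No 3 of the 5 crews cover everything (all 10 combinations miss at least one leg), so 4 is optimal.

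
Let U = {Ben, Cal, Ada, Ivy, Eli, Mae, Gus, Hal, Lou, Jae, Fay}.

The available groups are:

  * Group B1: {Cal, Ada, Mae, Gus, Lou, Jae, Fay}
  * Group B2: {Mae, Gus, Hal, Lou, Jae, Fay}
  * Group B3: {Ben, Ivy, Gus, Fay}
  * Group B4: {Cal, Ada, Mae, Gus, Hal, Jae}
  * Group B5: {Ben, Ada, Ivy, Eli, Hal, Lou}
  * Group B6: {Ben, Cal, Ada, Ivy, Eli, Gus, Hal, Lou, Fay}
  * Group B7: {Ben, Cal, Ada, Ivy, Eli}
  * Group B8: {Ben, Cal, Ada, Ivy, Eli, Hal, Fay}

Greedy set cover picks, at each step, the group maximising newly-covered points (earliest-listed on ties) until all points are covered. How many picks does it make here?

Greedy: pick B6 (covers 9 new) → pick B1 (covers 2 new). Total picks: 2.

2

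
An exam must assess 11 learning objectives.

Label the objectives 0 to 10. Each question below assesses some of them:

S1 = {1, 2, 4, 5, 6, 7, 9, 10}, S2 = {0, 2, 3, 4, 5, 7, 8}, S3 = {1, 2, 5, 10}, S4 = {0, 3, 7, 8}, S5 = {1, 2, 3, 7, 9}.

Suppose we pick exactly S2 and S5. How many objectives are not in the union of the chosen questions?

Union of S2, S5 = {0, 1, 2, 3, 4, 5, 7, 8, 9}.
Not covered: 6, 10 — 2 objectives.

2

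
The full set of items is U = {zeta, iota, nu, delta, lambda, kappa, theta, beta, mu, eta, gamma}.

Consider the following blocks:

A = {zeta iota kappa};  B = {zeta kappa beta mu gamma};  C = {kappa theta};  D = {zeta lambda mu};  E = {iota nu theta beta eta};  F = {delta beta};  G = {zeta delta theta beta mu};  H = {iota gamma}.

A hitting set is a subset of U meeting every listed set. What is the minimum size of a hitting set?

Take T = {zeta, iota, theta, beta}. Each listed block contains at least one of these, so T is a hitting set of size 4.
The blocks C, D, F, H are pairwise disjoint, so any hitting set needs a separate item for each — at least 4. Hence 4 is optimal.

4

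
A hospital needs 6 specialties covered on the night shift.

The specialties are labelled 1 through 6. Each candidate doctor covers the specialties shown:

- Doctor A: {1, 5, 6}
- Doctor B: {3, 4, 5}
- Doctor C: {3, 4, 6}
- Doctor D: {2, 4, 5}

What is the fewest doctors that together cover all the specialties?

A and B and D together: A ∪ B ∪ D = {1, 2, 3, 4, 5, 6} — every specialty is covered.
Only A contains 1, so A is forced; the remaining 3 specialties need at least 2 more doctors (each remaining doctor adds at most 2) — so at least 3 doctors are needed, and 3 is optimal.

3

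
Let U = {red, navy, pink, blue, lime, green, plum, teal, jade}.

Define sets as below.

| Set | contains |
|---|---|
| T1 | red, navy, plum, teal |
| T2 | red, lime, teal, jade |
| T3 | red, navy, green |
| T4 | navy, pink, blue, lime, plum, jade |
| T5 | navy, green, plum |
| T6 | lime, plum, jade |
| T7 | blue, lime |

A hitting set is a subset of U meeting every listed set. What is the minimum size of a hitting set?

2

H = {navy, lime} meets every set (each contains at least one member of H), and |H| = 2.
The sets T2, T5 are pairwise disjoint, so any hitting set needs a separate element for each — at least 2. Hence 2 is optimal.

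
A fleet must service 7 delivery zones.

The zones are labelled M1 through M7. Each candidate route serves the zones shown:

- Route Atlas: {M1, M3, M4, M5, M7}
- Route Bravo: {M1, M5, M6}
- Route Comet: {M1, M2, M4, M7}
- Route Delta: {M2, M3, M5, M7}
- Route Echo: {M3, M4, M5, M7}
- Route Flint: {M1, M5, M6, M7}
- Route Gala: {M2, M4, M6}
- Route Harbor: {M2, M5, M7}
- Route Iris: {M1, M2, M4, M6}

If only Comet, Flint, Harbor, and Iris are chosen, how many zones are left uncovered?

1

Union of Comet, Flint, Harbor, Iris = {M1, M2, M4, M5, M6, M7}.
Not covered: M3 — 1 zone.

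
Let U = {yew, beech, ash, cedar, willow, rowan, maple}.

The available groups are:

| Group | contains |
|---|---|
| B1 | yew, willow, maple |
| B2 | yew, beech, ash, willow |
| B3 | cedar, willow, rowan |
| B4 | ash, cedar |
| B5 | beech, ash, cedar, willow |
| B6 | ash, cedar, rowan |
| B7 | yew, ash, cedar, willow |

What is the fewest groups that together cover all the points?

3

B1 and B2 and B6 together: B1 ∪ B2 ∪ B6 = {yew, beech, ash, cedar, willow, rowan, maple} — every point is covered.
Only B1 contains maple, so B1 is forced; the remaining 4 points need at least 2 more groups (each remaining group adds at most 3) — so at least 3 groups are needed, and 3 is optimal.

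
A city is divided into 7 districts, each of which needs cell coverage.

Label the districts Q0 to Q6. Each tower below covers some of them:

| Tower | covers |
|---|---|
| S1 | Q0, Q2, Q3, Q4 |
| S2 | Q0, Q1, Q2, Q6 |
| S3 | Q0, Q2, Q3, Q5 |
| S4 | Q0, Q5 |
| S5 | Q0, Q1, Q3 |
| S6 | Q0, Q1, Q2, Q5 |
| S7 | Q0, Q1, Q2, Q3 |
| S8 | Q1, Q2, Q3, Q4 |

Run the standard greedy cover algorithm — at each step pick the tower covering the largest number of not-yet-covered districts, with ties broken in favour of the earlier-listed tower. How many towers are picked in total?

Greedy: pick S1 (covers 4 new) → pick S2 (covers 2 new) → pick S3 (covers 1 new). Total picks: 3.

3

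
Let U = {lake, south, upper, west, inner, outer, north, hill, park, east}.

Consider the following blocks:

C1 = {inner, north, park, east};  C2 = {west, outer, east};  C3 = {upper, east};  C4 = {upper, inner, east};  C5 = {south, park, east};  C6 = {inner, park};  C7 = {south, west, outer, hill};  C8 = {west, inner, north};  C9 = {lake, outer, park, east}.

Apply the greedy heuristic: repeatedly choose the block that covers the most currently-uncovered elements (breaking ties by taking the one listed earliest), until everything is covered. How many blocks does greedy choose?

Greedy: pick C1 (covers 4 new) → pick C7 (covers 4 new) → pick C3 (covers 1 new) → pick C9 (covers 1 new). Total picks: 4.

4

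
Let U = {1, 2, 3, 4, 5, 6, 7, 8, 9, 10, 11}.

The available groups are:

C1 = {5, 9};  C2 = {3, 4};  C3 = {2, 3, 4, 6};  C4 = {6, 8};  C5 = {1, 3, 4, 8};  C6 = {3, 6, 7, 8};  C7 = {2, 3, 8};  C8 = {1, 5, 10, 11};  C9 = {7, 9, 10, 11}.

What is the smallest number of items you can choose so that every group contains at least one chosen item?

4

Take H = {3, 5, 7, 8}. Each listed group contains at least one of these, so H is a hitting set of size 4.
No choice of 3 items meets every group, so 4 is the minimum.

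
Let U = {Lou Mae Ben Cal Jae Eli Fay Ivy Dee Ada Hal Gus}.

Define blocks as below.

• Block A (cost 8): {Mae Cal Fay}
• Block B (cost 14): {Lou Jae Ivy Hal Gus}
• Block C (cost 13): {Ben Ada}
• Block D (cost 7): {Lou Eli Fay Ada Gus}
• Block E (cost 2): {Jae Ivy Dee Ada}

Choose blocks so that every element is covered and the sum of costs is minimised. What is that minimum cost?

A, B, C, D, E together cover every element (A ∪ B ∪ C ∪ D ∪ E = {Lou, Mae, Ben, Cal, Jae, Eli, Fay, Ivy, Dee, Ada, Hal, Gus}); total cost 8 + 14 + 13 + 7 + 2 = 44.
No covering selection has total cost below 44.

44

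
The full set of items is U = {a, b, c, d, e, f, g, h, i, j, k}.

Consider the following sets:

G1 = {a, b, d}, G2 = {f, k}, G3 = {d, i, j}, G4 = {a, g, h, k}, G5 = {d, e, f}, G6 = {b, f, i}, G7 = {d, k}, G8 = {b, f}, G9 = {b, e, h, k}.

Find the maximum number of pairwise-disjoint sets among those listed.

G3, G4, G8 are pairwise disjoint (G3={d,i,j}; G4={a,g,h,k}; G8={b,f}).
Every remaining set overlaps one of these, and no 4 of the listed sets are pairwise disjoint, so 3 is the maximum.

3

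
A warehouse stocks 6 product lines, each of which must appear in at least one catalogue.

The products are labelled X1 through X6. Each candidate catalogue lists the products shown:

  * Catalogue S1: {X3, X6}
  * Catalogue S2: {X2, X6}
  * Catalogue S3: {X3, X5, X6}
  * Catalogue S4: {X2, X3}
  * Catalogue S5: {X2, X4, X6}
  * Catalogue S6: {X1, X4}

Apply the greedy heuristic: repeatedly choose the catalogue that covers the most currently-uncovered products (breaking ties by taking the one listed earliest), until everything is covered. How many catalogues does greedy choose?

3

Greedy: pick S3 (covers 3 new) → pick S5 (covers 2 new) → pick S6 (covers 1 new). Total picks: 3.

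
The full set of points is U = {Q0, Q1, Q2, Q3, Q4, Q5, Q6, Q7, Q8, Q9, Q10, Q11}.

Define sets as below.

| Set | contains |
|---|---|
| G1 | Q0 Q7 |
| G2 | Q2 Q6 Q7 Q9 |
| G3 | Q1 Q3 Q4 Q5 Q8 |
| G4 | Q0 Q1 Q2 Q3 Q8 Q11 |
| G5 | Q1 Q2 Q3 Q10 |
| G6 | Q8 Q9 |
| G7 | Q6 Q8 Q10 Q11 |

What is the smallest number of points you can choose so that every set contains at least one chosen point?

3

Take H = {Q2, Q7, Q8}. Each listed set contains at least one of these, so H is a hitting set of size 3.
The sets G1, G5, G6 are pairwise disjoint, so any hitting set needs a separate point for each — at least 3. Hence 3 is optimal.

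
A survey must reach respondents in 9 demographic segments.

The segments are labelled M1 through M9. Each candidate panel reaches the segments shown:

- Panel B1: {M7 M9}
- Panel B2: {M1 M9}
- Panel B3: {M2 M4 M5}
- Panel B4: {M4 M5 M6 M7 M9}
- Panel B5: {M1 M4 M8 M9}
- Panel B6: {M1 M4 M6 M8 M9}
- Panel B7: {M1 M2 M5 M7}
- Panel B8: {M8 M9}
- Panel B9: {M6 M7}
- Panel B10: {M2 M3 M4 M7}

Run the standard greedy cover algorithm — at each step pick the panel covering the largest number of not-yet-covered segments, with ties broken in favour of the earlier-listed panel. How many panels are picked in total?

Greedy: pick B4 (covers 5 new) → pick B5 (covers 2 new) → pick B10 (covers 2 new). Total picks: 3.

3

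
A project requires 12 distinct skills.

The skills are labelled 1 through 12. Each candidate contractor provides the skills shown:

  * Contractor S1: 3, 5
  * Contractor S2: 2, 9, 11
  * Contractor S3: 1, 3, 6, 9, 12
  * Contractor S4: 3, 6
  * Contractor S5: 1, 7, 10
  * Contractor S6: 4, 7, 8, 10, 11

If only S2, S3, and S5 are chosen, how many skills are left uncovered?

Union of S2, S3, S5 = {1, 2, 3, 6, 7, 9, 10, 11, 12}.
Not covered: 4, 5, 8 — 3 skills.

3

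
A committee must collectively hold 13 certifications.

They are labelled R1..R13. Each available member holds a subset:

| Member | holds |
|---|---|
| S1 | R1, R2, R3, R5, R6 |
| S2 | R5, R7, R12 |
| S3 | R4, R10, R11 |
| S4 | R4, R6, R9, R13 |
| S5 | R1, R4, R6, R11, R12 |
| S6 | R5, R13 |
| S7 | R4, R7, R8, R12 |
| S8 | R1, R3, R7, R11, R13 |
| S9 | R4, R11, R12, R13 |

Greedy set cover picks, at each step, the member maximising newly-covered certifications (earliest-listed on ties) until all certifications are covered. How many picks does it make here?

4

Greedy: pick S1 (covers 5 new) → pick S7 (covers 4 new) → pick S3 (covers 2 new) → pick S4 (covers 2 new). Total picks: 4.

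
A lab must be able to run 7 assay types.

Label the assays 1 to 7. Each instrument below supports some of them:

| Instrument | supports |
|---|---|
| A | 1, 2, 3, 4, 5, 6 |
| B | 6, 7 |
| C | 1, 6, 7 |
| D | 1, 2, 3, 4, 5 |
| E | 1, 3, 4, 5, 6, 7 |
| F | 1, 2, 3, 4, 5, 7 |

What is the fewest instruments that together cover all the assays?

B and D together: B ∪ D = {1, 2, 3, 4, 5, 6, 7} — every assay is covered.
No single instrument has all 7 assays (the largest, A, has 6), so 2 is optimal.

2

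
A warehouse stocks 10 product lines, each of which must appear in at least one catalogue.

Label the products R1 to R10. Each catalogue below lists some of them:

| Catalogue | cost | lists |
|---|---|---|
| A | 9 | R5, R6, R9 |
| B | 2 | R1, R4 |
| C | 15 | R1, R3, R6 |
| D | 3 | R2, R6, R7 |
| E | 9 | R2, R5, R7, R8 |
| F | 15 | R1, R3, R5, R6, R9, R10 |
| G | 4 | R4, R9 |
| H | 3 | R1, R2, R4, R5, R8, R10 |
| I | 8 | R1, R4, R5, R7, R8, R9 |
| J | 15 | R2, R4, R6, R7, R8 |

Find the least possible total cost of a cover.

21

D, F, H together cover every product (D ∪ F ∪ H = {R1, R2, R3, R4, R5, R6, R7, R8, R9, R10}); total cost 3 + 15 + 3 = 21.
The greedy pick H, D, G, C costs 25; no covering selection beats 21.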